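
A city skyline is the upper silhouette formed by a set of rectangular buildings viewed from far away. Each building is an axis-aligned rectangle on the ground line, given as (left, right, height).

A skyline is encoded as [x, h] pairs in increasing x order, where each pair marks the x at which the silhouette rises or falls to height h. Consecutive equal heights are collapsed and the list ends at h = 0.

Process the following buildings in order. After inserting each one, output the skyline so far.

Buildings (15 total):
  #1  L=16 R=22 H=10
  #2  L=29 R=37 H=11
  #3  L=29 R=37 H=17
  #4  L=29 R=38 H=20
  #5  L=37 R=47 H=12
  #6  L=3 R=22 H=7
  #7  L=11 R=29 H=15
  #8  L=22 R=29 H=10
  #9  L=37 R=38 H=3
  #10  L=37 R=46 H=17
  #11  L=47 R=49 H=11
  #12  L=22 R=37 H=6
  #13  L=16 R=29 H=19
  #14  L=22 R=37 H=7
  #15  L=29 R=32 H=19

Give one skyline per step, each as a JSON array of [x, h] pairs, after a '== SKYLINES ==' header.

== SKYLINES ==
[[16,10],[22,0]]
[[16,10],[22,0],[29,11],[37,0]]
[[16,10],[22,0],[29,17],[37,0]]
[[16,10],[22,0],[29,20],[38,0]]
[[16,10],[22,0],[29,20],[38,12],[47,0]]
[[3,7],[16,10],[22,0],[29,20],[38,12],[47,0]]
[[3,7],[11,15],[29,20],[38,12],[47,0]]
[[3,7],[11,15],[29,20],[38,12],[47,0]]
[[3,7],[11,15],[29,20],[38,12],[47,0]]
[[3,7],[11,15],[29,20],[38,17],[46,12],[47,0]]
[[3,7],[11,15],[29,20],[38,17],[46,12],[47,11],[49,0]]
[[3,7],[11,15],[29,20],[38,17],[46,12],[47,11],[49,0]]
[[3,7],[11,15],[16,19],[29,20],[38,17],[46,12],[47,11],[49,0]]
[[3,7],[11,15],[16,19],[29,20],[38,17],[46,12],[47,11],[49,0]]
[[3,7],[11,15],[16,19],[29,20],[38,17],[46,12],[47,11],[49,0]]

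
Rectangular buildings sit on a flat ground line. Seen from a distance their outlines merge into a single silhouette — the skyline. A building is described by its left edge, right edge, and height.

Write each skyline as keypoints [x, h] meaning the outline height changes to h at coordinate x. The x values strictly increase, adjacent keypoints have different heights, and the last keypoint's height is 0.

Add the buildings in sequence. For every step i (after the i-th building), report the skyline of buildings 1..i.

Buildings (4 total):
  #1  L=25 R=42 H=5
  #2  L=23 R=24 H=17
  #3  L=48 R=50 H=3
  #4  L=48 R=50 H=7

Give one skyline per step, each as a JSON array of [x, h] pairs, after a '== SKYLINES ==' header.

== SKYLINES ==
[[25,5],[42,0]]
[[23,17],[24,0],[25,5],[42,0]]
[[23,17],[24,0],[25,5],[42,0],[48,3],[50,0]]
[[23,17],[24,0],[25,5],[42,0],[48,7],[50,0]]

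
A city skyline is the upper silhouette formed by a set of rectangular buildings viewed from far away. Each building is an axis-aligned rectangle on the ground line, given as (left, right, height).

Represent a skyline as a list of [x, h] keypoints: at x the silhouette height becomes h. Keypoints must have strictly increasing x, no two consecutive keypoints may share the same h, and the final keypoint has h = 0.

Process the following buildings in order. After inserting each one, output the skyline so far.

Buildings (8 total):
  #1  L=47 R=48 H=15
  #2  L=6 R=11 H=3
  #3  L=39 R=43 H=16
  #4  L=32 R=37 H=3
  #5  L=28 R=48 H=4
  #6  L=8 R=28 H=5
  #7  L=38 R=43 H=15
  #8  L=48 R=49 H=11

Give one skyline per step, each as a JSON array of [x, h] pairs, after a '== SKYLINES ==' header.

== SKYLINES ==
[[47,15],[48,0]]
[[6,3],[11,0],[47,15],[48,0]]
[[6,3],[11,0],[39,16],[43,0],[47,15],[48,0]]
[[6,3],[11,0],[32,3],[37,0],[39,16],[43,0],[47,15],[48,0]]
[[6,3],[11,0],[28,4],[39,16],[43,4],[47,15],[48,0]]
[[6,3],[8,5],[28,4],[39,16],[43,4],[47,15],[48,0]]
[[6,3],[8,5],[28,4],[38,15],[39,16],[43,4],[47,15],[48,0]]
[[6,3],[8,5],[28,4],[38,15],[39,16],[43,4],[47,15],[48,11],[49,0]]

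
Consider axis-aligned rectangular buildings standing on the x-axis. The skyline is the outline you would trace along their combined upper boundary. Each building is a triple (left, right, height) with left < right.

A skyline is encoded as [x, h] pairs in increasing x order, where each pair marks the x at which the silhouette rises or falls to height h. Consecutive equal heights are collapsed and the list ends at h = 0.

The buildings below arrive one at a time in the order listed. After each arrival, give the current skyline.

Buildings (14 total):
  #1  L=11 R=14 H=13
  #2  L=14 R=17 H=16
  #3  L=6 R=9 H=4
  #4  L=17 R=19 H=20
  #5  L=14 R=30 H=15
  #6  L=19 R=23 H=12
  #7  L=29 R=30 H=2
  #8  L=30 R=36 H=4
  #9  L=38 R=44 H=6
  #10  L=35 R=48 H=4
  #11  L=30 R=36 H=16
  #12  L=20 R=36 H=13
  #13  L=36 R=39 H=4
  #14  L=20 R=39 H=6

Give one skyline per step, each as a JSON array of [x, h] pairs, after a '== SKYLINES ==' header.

== SKYLINES ==
[[11,13],[14,0]]
[[11,13],[14,16],[17,0]]
[[6,4],[9,0],[11,13],[14,16],[17,0]]
[[6,4],[9,0],[11,13],[14,16],[17,20],[19,0]]
[[6,4],[9,0],[11,13],[14,16],[17,20],[19,15],[30,0]]
[[6,4],[9,0],[11,13],[14,16],[17,20],[19,15],[30,0]]
[[6,4],[9,0],[11,13],[14,16],[17,20],[19,15],[30,0]]
[[6,4],[9,0],[11,13],[14,16],[17,20],[19,15],[30,4],[36,0]]
[[6,4],[9,0],[11,13],[14,16],[17,20],[19,15],[30,4],[36,0],[38,6],[44,0]]
[[6,4],[9,0],[11,13],[14,16],[17,20],[19,15],[30,4],[38,6],[44,4],[48,0]]
[[6,4],[9,0],[11,13],[14,16],[17,20],[19,15],[30,16],[36,4],[38,6],[44,4],[48,0]]
[[6,4],[9,0],[11,13],[14,16],[17,20],[19,15],[30,16],[36,4],[38,6],[44,4],[48,0]]
[[6,4],[9,0],[11,13],[14,16],[17,20],[19,15],[30,16],[36,4],[38,6],[44,4],[48,0]]
[[6,4],[9,0],[11,13],[14,16],[17,20],[19,15],[30,16],[36,6],[44,4],[48,0]]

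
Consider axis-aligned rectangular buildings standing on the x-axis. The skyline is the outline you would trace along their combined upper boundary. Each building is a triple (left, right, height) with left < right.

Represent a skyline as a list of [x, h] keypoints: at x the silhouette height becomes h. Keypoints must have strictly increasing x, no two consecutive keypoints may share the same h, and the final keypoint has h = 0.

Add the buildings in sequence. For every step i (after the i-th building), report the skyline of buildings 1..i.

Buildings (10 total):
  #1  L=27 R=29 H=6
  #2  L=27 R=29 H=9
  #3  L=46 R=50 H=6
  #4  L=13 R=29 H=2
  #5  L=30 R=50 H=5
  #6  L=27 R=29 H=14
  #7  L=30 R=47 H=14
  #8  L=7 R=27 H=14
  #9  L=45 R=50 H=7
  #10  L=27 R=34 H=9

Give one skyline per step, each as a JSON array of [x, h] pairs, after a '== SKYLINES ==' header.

== SKYLINES ==
[[27,6],[29,0]]
[[27,9],[29,0]]
[[27,9],[29,0],[46,6],[50,0]]
[[13,2],[27,9],[29,0],[46,6],[50,0]]
[[13,2],[27,9],[29,0],[30,5],[46,6],[50,0]]
[[13,2],[27,14],[29,0],[30,5],[46,6],[50,0]]
[[13,2],[27,14],[29,0],[30,14],[47,6],[50,0]]
[[7,14],[29,0],[30,14],[47,6],[50,0]]
[[7,14],[29,0],[30,14],[47,7],[50,0]]
[[7,14],[29,9],[30,14],[47,7],[50,0]]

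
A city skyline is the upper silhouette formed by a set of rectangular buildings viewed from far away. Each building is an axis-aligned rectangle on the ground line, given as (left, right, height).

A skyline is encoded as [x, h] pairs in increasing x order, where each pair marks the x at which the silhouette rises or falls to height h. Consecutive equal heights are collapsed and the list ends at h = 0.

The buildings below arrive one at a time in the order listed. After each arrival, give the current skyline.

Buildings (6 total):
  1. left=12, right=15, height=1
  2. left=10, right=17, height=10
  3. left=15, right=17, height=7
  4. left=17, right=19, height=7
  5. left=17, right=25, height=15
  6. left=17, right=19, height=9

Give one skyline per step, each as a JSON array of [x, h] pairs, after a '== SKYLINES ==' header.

== SKYLINES ==
[[12,1],[15,0]]
[[10,10],[17,0]]
[[10,10],[17,0]]
[[10,10],[17,7],[19,0]]
[[10,10],[17,15],[25,0]]
[[10,10],[17,15],[25,0]]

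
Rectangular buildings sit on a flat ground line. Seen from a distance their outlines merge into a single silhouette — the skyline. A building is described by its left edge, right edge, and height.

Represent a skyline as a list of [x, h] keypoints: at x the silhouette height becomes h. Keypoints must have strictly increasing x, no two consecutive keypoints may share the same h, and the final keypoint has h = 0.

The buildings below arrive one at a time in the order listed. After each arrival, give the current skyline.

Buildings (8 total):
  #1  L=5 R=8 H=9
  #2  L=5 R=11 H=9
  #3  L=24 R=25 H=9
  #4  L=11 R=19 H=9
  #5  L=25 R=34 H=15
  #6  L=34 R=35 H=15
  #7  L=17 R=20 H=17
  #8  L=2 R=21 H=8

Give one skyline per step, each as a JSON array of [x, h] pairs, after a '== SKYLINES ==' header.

== SKYLINES ==
[[5,9],[8,0]]
[[5,9],[11,0]]
[[5,9],[11,0],[24,9],[25,0]]
[[5,9],[19,0],[24,9],[25,0]]
[[5,9],[19,0],[24,9],[25,15],[34,0]]
[[5,9],[19,0],[24,9],[25,15],[35,0]]
[[5,9],[17,17],[20,0],[24,9],[25,15],[35,0]]
[[2,8],[5,9],[17,17],[20,8],[21,0],[24,9],[25,15],[35,0]]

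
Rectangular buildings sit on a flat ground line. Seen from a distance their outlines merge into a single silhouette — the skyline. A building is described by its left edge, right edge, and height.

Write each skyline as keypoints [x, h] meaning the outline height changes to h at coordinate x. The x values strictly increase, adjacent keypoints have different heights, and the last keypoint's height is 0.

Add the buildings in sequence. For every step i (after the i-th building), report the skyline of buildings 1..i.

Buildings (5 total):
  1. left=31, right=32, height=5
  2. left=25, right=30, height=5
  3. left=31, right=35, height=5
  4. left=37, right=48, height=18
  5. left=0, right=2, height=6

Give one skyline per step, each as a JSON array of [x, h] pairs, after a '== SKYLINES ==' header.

== SKYLINES ==
[[31,5],[32,0]]
[[25,5],[30,0],[31,5],[32,0]]
[[25,5],[30,0],[31,5],[35,0]]
[[25,5],[30,0],[31,5],[35,0],[37,18],[48,0]]
[[0,6],[2,0],[25,5],[30,0],[31,5],[35,0],[37,18],[48,0]]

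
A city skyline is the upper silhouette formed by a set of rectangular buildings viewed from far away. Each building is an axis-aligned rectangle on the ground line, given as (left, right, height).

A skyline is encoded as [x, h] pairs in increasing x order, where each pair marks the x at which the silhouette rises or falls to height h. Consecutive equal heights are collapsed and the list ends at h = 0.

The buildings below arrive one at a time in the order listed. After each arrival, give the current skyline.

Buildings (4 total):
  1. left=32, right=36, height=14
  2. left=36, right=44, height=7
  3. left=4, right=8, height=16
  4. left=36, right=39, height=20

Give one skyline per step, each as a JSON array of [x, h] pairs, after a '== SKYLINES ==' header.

== SKYLINES ==
[[32,14],[36,0]]
[[32,14],[36,7],[44,0]]
[[4,16],[8,0],[32,14],[36,7],[44,0]]
[[4,16],[8,0],[32,14],[36,20],[39,7],[44,0]]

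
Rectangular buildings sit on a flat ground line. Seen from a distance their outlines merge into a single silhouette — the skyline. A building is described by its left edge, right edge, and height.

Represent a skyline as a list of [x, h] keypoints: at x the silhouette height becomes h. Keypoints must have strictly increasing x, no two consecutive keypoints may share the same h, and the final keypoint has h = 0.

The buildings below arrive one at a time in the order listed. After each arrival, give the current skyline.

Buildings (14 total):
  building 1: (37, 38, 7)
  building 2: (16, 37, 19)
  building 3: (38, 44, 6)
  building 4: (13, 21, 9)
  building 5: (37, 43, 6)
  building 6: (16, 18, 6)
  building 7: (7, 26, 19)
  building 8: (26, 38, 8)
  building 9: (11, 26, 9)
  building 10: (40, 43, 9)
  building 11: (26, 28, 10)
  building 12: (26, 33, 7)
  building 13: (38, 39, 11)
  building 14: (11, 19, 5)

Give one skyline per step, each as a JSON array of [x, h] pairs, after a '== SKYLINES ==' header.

== SKYLINES ==
[[37,7],[38,0]]
[[16,19],[37,7],[38,0]]
[[16,19],[37,7],[38,6],[44,0]]
[[13,9],[16,19],[37,7],[38,6],[44,0]]
[[13,9],[16,19],[37,7],[38,6],[44,0]]
[[13,9],[16,19],[37,7],[38,6],[44,0]]
[[7,19],[37,7],[38,6],[44,0]]
[[7,19],[37,8],[38,6],[44,0]]
[[7,19],[37,8],[38,6],[44,0]]
[[7,19],[37,8],[38,6],[40,9],[43,6],[44,0]]
[[7,19],[37,8],[38,6],[40,9],[43,6],[44,0]]
[[7,19],[37,8],[38,6],[40,9],[43,6],[44,0]]
[[7,19],[37,8],[38,11],[39,6],[40,9],[43,6],[44,0]]
[[7,19],[37,8],[38,11],[39,6],[40,9],[43,6],[44,0]]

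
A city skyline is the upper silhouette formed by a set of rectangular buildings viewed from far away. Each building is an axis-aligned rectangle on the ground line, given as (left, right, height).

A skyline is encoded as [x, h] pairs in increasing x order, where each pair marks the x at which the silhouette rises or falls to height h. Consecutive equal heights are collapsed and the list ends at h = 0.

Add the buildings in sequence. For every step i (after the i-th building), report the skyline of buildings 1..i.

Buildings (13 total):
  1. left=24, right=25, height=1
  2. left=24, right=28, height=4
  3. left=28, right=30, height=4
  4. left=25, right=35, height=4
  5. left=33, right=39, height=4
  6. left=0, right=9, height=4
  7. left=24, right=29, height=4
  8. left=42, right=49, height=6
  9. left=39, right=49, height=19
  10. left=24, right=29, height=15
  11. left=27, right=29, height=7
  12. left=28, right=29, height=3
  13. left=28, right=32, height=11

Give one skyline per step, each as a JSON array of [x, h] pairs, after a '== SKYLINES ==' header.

== SKYLINES ==
[[24,1],[25,0]]
[[24,4],[28,0]]
[[24,4],[30,0]]
[[24,4],[35,0]]
[[24,4],[39,0]]
[[0,4],[9,0],[24,4],[39,0]]
[[0,4],[9,0],[24,4],[39,0]]
[[0,4],[9,0],[24,4],[39,0],[42,6],[49,0]]
[[0,4],[9,0],[24,4],[39,19],[49,0]]
[[0,4],[9,0],[24,15],[29,4],[39,19],[49,0]]
[[0,4],[9,0],[24,15],[29,4],[39,19],[49,0]]
[[0,4],[9,0],[24,15],[29,4],[39,19],[49,0]]
[[0,4],[9,0],[24,15],[29,11],[32,4],[39,19],[49,0]]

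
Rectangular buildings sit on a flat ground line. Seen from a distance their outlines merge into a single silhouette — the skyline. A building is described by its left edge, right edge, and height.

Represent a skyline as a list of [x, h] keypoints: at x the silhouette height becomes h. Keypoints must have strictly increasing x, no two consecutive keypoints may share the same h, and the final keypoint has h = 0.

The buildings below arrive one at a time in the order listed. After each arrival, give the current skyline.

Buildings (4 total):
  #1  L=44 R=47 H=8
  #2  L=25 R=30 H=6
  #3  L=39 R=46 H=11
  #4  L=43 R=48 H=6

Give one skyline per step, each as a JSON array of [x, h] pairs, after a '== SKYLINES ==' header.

== SKYLINES ==
[[44,8],[47,0]]
[[25,6],[30,0],[44,8],[47,0]]
[[25,6],[30,0],[39,11],[46,8],[47,0]]
[[25,6],[30,0],[39,11],[46,8],[47,6],[48,0]]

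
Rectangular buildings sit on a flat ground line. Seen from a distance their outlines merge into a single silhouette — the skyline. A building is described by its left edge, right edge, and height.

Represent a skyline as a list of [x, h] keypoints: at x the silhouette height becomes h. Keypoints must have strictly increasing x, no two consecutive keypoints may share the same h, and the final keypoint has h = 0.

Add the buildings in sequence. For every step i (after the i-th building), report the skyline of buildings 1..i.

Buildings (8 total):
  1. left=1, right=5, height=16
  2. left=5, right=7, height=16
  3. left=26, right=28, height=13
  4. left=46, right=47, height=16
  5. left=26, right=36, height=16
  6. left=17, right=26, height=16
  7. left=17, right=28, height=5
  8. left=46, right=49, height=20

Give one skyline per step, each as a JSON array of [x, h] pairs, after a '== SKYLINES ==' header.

== SKYLINES ==
[[1,16],[5,0]]
[[1,16],[7,0]]
[[1,16],[7,0],[26,13],[28,0]]
[[1,16],[7,0],[26,13],[28,0],[46,16],[47,0]]
[[1,16],[7,0],[26,16],[36,0],[46,16],[47,0]]
[[1,16],[7,0],[17,16],[36,0],[46,16],[47,0]]
[[1,16],[7,0],[17,16],[36,0],[46,16],[47,0]]
[[1,16],[7,0],[17,16],[36,0],[46,20],[49,0]]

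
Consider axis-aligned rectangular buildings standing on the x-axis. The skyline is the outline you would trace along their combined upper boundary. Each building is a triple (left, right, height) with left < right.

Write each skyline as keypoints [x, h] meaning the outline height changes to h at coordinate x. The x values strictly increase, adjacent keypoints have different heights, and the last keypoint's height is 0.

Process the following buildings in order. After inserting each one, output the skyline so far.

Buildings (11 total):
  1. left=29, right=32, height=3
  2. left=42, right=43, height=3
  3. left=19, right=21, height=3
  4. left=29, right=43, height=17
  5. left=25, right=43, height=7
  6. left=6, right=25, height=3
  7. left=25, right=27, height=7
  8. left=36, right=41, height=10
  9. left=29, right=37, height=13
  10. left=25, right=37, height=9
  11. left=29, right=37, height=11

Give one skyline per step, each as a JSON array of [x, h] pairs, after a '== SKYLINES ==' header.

== SKYLINES ==
[[29,3],[32,0]]
[[29,3],[32,0],[42,3],[43,0]]
[[19,3],[21,0],[29,3],[32,0],[42,3],[43,0]]
[[19,3],[21,0],[29,17],[43,0]]
[[19,3],[21,0],[25,7],[29,17],[43,0]]
[[6,3],[25,7],[29,17],[43,0]]
[[6,3],[25,7],[29,17],[43,0]]
[[6,3],[25,7],[29,17],[43,0]]
[[6,3],[25,7],[29,17],[43,0]]
[[6,3],[25,9],[29,17],[43,0]]
[[6,3],[25,9],[29,17],[43,0]]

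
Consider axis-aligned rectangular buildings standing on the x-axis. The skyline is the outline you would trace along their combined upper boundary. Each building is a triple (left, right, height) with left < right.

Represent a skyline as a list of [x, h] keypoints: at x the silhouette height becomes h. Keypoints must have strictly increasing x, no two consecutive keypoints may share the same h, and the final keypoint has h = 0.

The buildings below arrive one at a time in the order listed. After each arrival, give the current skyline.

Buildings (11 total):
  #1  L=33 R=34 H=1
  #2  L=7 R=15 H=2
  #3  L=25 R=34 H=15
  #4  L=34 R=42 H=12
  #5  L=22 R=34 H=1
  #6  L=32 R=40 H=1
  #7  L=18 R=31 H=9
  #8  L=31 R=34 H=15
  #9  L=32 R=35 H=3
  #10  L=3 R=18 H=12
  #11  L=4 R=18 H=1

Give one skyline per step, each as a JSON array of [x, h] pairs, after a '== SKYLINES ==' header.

== SKYLINES ==
[[33,1],[34,0]]
[[7,2],[15,0],[33,1],[34,0]]
[[7,2],[15,0],[25,15],[34,0]]
[[7,2],[15,0],[25,15],[34,12],[42,0]]
[[7,2],[15,0],[22,1],[25,15],[34,12],[42,0]]
[[7,2],[15,0],[22,1],[25,15],[34,12],[42,0]]
[[7,2],[15,0],[18,9],[25,15],[34,12],[42,0]]
[[7,2],[15,0],[18,9],[25,15],[34,12],[42,0]]
[[7,2],[15,0],[18,9],[25,15],[34,12],[42,0]]
[[3,12],[18,9],[25,15],[34,12],[42,0]]
[[3,12],[18,9],[25,15],[34,12],[42,0]]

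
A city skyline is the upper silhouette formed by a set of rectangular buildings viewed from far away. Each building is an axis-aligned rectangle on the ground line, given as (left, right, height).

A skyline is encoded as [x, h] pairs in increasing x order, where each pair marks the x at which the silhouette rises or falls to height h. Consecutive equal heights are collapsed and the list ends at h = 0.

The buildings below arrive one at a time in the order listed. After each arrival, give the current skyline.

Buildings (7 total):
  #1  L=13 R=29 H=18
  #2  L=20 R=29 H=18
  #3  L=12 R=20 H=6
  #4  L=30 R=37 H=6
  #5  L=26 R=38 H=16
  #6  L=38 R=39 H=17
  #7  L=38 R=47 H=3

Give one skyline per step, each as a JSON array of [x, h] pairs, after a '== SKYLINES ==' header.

== SKYLINES ==
[[13,18],[29,0]]
[[13,18],[29,0]]
[[12,6],[13,18],[29,0]]
[[12,6],[13,18],[29,0],[30,6],[37,0]]
[[12,6],[13,18],[29,16],[38,0]]
[[12,6],[13,18],[29,16],[38,17],[39,0]]
[[12,6],[13,18],[29,16],[38,17],[39,3],[47,0]]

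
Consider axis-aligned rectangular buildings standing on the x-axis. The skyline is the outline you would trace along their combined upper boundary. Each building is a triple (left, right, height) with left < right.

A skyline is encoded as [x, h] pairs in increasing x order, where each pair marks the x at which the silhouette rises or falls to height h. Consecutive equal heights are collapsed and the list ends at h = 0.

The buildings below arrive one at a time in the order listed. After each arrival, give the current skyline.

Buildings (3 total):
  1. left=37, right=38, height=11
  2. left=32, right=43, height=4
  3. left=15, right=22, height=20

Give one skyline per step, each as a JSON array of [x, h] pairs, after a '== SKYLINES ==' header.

== SKYLINES ==
[[37,11],[38,0]]
[[32,4],[37,11],[38,4],[43,0]]
[[15,20],[22,0],[32,4],[37,11],[38,4],[43,0]]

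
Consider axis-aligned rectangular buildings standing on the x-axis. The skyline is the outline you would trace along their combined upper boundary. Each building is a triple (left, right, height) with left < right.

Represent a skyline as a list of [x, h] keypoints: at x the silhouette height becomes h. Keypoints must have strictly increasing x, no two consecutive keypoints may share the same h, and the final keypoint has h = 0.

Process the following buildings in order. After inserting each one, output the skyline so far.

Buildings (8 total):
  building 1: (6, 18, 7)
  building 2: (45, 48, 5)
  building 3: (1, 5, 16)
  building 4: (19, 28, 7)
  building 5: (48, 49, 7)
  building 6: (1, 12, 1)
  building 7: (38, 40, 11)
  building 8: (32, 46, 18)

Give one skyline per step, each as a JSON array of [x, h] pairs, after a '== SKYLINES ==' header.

== SKYLINES ==
[[6,7],[18,0]]
[[6,7],[18,0],[45,5],[48,0]]
[[1,16],[5,0],[6,7],[18,0],[45,5],[48,0]]
[[1,16],[5,0],[6,7],[18,0],[19,7],[28,0],[45,5],[48,0]]
[[1,16],[5,0],[6,7],[18,0],[19,7],[28,0],[45,5],[48,7],[49,0]]
[[1,16],[5,1],[6,7],[18,0],[19,7],[28,0],[45,5],[48,7],[49,0]]
[[1,16],[5,1],[6,7],[18,0],[19,7],[28,0],[38,11],[40,0],[45,5],[48,7],[49,0]]
[[1,16],[5,1],[6,7],[18,0],[19,7],[28,0],[32,18],[46,5],[48,7],[49,0]]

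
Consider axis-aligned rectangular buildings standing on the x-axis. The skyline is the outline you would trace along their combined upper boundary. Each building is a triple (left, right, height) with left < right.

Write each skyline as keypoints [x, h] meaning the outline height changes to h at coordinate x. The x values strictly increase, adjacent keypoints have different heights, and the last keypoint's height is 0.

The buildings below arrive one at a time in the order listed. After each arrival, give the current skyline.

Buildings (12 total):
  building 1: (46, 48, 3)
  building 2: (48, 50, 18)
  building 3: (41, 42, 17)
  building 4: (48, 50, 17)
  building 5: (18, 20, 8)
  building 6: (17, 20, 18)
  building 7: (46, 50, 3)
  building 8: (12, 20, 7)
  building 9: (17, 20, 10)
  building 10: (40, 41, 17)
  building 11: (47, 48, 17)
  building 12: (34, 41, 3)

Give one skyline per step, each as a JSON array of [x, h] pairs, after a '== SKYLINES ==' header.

== SKYLINES ==
[[46,3],[48,0]]
[[46,3],[48,18],[50,0]]
[[41,17],[42,0],[46,3],[48,18],[50,0]]
[[41,17],[42,0],[46,3],[48,18],[50,0]]
[[18,8],[20,0],[41,17],[42,0],[46,3],[48,18],[50,0]]
[[17,18],[20,0],[41,17],[42,0],[46,3],[48,18],[50,0]]
[[17,18],[20,0],[41,17],[42,0],[46,3],[48,18],[50,0]]
[[12,7],[17,18],[20,0],[41,17],[42,0],[46,3],[48,18],[50,0]]
[[12,7],[17,18],[20,0],[41,17],[42,0],[46,3],[48,18],[50,0]]
[[12,7],[17,18],[20,0],[40,17],[42,0],[46,3],[48,18],[50,0]]
[[12,7],[17,18],[20,0],[40,17],[42,0],[46,3],[47,17],[48,18],[50,0]]
[[12,7],[17,18],[20,0],[34,3],[40,17],[42,0],[46,3],[47,17],[48,18],[50,0]]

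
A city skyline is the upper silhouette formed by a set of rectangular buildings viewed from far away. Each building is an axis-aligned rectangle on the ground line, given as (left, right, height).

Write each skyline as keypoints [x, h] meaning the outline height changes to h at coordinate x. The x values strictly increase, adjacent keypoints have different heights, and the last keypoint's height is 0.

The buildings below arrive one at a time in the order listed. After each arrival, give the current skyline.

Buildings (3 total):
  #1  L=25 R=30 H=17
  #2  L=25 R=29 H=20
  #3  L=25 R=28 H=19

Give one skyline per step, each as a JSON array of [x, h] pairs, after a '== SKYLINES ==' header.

== SKYLINES ==
[[25,17],[30,0]]
[[25,20],[29,17],[30,0]]
[[25,20],[29,17],[30,0]]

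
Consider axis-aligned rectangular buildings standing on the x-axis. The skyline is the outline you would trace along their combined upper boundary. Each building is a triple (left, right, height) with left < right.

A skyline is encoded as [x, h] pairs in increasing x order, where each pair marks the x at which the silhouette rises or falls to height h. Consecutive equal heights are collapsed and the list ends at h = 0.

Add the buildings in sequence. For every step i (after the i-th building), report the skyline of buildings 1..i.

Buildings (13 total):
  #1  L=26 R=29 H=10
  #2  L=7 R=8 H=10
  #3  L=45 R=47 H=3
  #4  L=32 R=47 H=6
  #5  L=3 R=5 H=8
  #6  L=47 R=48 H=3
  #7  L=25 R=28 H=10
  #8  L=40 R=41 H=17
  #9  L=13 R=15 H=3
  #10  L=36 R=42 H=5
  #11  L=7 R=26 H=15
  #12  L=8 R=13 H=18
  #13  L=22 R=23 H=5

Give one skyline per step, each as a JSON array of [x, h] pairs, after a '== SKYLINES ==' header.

== SKYLINES ==
[[26,10],[29,0]]
[[7,10],[8,0],[26,10],[29,0]]
[[7,10],[8,0],[26,10],[29,0],[45,3],[47,0]]
[[7,10],[8,0],[26,10],[29,0],[32,6],[47,0]]
[[3,8],[5,0],[7,10],[8,0],[26,10],[29,0],[32,6],[47,0]]
[[3,8],[5,0],[7,10],[8,0],[26,10],[29,0],[32,6],[47,3],[48,0]]
[[3,8],[5,0],[7,10],[8,0],[25,10],[29,0],[32,6],[47,3],[48,0]]
[[3,8],[5,0],[7,10],[8,0],[25,10],[29,0],[32,6],[40,17],[41,6],[47,3],[48,0]]
[[3,8],[5,0],[7,10],[8,0],[13,3],[15,0],[25,10],[29,0],[32,6],[40,17],[41,6],[47,3],[48,0]]
[[3,8],[5,0],[7,10],[8,0],[13,3],[15,0],[25,10],[29,0],[32,6],[40,17],[41,6],[47,3],[48,0]]
[[3,8],[5,0],[7,15],[26,10],[29,0],[32,6],[40,17],[41,6],[47,3],[48,0]]
[[3,8],[5,0],[7,15],[8,18],[13,15],[26,10],[29,0],[32,6],[40,17],[41,6],[47,3],[48,0]]
[[3,8],[5,0],[7,15],[8,18],[13,15],[26,10],[29,0],[32,6],[40,17],[41,6],[47,3],[48,0]]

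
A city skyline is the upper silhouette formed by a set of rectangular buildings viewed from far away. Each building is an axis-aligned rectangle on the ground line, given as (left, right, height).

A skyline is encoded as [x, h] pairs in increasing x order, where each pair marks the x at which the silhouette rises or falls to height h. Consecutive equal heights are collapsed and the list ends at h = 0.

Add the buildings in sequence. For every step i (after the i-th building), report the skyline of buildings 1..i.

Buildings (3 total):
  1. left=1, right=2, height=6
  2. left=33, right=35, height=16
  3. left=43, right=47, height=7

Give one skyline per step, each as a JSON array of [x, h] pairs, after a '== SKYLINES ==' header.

== SKYLINES ==
[[1,6],[2,0]]
[[1,6],[2,0],[33,16],[35,0]]
[[1,6],[2,0],[33,16],[35,0],[43,7],[47,0]]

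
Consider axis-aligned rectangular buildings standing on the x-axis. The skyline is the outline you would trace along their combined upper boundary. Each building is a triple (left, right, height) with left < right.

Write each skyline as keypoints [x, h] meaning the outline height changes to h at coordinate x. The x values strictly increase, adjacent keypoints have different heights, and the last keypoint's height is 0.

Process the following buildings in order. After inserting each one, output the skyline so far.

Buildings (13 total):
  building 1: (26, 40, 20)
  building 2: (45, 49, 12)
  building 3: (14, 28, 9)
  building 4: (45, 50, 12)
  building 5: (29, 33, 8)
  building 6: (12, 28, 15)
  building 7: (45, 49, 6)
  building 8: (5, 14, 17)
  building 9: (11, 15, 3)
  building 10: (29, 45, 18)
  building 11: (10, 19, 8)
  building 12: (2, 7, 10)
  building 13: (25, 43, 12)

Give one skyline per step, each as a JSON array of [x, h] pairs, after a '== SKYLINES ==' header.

== SKYLINES ==
[[26,20],[40,0]]
[[26,20],[40,0],[45,12],[49,0]]
[[14,9],[26,20],[40,0],[45,12],[49,0]]
[[14,9],[26,20],[40,0],[45,12],[50,0]]
[[14,9],[26,20],[40,0],[45,12],[50,0]]
[[12,15],[26,20],[40,0],[45,12],[50,0]]
[[12,15],[26,20],[40,0],[45,12],[50,0]]
[[5,17],[14,15],[26,20],[40,0],[45,12],[50,0]]
[[5,17],[14,15],[26,20],[40,0],[45,12],[50,0]]
[[5,17],[14,15],[26,20],[40,18],[45,12],[50,0]]
[[5,17],[14,15],[26,20],[40,18],[45,12],[50,0]]
[[2,10],[5,17],[14,15],[26,20],[40,18],[45,12],[50,0]]
[[2,10],[5,17],[14,15],[26,20],[40,18],[45,12],[50,0]]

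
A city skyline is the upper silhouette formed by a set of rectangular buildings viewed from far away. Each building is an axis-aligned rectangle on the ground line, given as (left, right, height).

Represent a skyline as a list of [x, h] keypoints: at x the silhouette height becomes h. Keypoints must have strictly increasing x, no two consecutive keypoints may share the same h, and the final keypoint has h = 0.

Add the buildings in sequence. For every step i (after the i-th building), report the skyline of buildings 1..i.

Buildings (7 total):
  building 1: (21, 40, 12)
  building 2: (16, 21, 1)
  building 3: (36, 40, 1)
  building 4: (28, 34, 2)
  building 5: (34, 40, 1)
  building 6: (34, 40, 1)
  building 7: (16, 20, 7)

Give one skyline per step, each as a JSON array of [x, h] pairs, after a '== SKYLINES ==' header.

== SKYLINES ==
[[21,12],[40,0]]
[[16,1],[21,12],[40,0]]
[[16,1],[21,12],[40,0]]
[[16,1],[21,12],[40,0]]
[[16,1],[21,12],[40,0]]
[[16,1],[21,12],[40,0]]
[[16,7],[20,1],[21,12],[40,0]]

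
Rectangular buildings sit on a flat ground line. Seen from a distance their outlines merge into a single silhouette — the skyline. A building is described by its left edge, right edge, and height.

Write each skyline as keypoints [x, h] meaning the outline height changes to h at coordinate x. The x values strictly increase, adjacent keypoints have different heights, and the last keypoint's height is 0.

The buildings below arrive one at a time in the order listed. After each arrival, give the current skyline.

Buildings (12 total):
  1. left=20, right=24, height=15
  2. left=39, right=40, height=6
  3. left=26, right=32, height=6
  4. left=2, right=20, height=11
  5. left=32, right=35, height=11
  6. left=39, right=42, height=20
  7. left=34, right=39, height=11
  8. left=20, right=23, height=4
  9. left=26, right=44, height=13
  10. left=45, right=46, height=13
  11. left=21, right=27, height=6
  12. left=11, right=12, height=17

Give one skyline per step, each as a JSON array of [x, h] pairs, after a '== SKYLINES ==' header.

== SKYLINES ==
[[20,15],[24,0]]
[[20,15],[24,0],[39,6],[40,0]]
[[20,15],[24,0],[26,6],[32,0],[39,6],[40,0]]
[[2,11],[20,15],[24,0],[26,6],[32,0],[39,6],[40,0]]
[[2,11],[20,15],[24,0],[26,6],[32,11],[35,0],[39,6],[40,0]]
[[2,11],[20,15],[24,0],[26,6],[32,11],[35,0],[39,20],[42,0]]
[[2,11],[20,15],[24,0],[26,6],[32,11],[39,20],[42,0]]
[[2,11],[20,15],[24,0],[26,6],[32,11],[39,20],[42,0]]
[[2,11],[20,15],[24,0],[26,13],[39,20],[42,13],[44,0]]
[[2,11],[20,15],[24,0],[26,13],[39,20],[42,13],[44,0],[45,13],[46,0]]
[[2,11],[20,15],[24,6],[26,13],[39,20],[42,13],[44,0],[45,13],[46,0]]
[[2,11],[11,17],[12,11],[20,15],[24,6],[26,13],[39,20],[42,13],[44,0],[45,13],[46,0]]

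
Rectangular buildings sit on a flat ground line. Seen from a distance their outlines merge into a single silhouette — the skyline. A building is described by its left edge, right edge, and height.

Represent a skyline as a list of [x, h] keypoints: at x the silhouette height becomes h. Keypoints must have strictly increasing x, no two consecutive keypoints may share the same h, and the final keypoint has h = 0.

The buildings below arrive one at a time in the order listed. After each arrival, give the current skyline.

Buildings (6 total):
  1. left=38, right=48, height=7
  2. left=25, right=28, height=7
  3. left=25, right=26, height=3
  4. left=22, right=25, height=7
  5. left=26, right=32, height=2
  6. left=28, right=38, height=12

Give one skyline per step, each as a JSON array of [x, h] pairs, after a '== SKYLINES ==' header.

== SKYLINES ==
[[38,7],[48,0]]
[[25,7],[28,0],[38,7],[48,0]]
[[25,7],[28,0],[38,7],[48,0]]
[[22,7],[28,0],[38,7],[48,0]]
[[22,7],[28,2],[32,0],[38,7],[48,0]]
[[22,7],[28,12],[38,7],[48,0]]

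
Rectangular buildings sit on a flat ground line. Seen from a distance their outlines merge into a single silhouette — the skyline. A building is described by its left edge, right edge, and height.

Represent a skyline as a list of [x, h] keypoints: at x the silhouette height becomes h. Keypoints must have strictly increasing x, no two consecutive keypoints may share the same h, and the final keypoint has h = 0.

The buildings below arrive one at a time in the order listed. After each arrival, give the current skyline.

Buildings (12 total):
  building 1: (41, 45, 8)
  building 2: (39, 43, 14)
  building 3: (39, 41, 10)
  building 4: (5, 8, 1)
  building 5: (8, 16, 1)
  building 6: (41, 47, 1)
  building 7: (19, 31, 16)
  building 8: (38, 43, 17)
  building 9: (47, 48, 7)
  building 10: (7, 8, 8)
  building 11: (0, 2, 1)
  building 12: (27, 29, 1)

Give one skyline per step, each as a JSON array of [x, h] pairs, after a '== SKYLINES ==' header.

== SKYLINES ==
[[41,8],[45,0]]
[[39,14],[43,8],[45,0]]
[[39,14],[43,8],[45,0]]
[[5,1],[8,0],[39,14],[43,8],[45,0]]
[[5,1],[16,0],[39,14],[43,8],[45,0]]
[[5,1],[16,0],[39,14],[43,8],[45,1],[47,0]]
[[5,1],[16,0],[19,16],[31,0],[39,14],[43,8],[45,1],[47,0]]
[[5,1],[16,0],[19,16],[31,0],[38,17],[43,8],[45,1],[47,0]]
[[5,1],[16,0],[19,16],[31,0],[38,17],[43,8],[45,1],[47,7],[48,0]]
[[5,1],[7,8],[8,1],[16,0],[19,16],[31,0],[38,17],[43,8],[45,1],[47,7],[48,0]]
[[0,1],[2,0],[5,1],[7,8],[8,1],[16,0],[19,16],[31,0],[38,17],[43,8],[45,1],[47,7],[48,0]]
[[0,1],[2,0],[5,1],[7,8],[8,1],[16,0],[19,16],[31,0],[38,17],[43,8],[45,1],[47,7],[48,0]]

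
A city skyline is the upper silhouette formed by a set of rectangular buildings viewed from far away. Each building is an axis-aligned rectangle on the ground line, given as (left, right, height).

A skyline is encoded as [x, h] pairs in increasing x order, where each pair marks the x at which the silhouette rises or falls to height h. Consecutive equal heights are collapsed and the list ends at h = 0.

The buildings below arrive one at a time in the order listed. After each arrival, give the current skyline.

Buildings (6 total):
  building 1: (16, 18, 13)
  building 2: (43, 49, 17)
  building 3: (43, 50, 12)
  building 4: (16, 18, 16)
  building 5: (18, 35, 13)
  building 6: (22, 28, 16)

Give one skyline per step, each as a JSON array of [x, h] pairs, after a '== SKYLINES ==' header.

== SKYLINES ==
[[16,13],[18,0]]
[[16,13],[18,0],[43,17],[49,0]]
[[16,13],[18,0],[43,17],[49,12],[50,0]]
[[16,16],[18,0],[43,17],[49,12],[50,0]]
[[16,16],[18,13],[35,0],[43,17],[49,12],[50,0]]
[[16,16],[18,13],[22,16],[28,13],[35,0],[43,17],[49,12],[50,0]]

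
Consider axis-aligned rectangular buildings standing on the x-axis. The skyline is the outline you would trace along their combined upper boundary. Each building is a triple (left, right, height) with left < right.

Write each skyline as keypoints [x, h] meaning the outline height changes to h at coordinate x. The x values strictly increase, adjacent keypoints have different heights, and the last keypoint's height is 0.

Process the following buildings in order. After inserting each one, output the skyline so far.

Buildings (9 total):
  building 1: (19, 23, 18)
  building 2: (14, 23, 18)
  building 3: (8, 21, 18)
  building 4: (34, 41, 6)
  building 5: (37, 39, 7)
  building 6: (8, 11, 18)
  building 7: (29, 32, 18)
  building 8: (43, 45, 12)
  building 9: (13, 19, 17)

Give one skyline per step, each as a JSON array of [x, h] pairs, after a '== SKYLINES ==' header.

== SKYLINES ==
[[19,18],[23,0]]
[[14,18],[23,0]]
[[8,18],[23,0]]
[[8,18],[23,0],[34,6],[41,0]]
[[8,18],[23,0],[34,6],[37,7],[39,6],[41,0]]
[[8,18],[23,0],[34,6],[37,7],[39,6],[41,0]]
[[8,18],[23,0],[29,18],[32,0],[34,6],[37,7],[39,6],[41,0]]
[[8,18],[23,0],[29,18],[32,0],[34,6],[37,7],[39,6],[41,0],[43,12],[45,0]]
[[8,18],[23,0],[29,18],[32,0],[34,6],[37,7],[39,6],[41,0],[43,12],[45,0]]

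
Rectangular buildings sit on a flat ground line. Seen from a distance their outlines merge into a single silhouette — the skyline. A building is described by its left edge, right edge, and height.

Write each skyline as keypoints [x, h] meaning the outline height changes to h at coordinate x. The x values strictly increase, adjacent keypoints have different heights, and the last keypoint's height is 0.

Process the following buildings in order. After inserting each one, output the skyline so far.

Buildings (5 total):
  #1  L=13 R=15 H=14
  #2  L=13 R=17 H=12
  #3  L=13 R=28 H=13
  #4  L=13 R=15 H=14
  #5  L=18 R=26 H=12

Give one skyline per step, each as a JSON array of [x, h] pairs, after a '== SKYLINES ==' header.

== SKYLINES ==
[[13,14],[15,0]]
[[13,14],[15,12],[17,0]]
[[13,14],[15,13],[28,0]]
[[13,14],[15,13],[28,0]]
[[13,14],[15,13],[28,0]]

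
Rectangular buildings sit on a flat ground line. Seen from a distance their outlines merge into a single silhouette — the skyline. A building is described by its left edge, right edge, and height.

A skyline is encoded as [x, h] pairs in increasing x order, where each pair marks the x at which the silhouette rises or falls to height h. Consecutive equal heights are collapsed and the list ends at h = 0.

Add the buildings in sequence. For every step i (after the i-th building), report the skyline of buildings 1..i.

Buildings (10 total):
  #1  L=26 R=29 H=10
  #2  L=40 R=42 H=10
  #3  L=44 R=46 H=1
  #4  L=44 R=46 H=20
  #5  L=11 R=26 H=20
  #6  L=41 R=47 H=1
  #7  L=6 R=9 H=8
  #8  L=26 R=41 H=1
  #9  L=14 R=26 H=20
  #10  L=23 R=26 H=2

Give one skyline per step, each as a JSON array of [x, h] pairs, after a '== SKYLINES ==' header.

== SKYLINES ==
[[26,10],[29,0]]
[[26,10],[29,0],[40,10],[42,0]]
[[26,10],[29,0],[40,10],[42,0],[44,1],[46,0]]
[[26,10],[29,0],[40,10],[42,0],[44,20],[46,0]]
[[11,20],[26,10],[29,0],[40,10],[42,0],[44,20],[46,0]]
[[11,20],[26,10],[29,0],[40,10],[42,1],[44,20],[46,1],[47,0]]
[[6,8],[9,0],[11,20],[26,10],[29,0],[40,10],[42,1],[44,20],[46,1],[47,0]]
[[6,8],[9,0],[11,20],[26,10],[29,1],[40,10],[42,1],[44,20],[46,1],[47,0]]
[[6,8],[9,0],[11,20],[26,10],[29,1],[40,10],[42,1],[44,20],[46,1],[47,0]]
[[6,8],[9,0],[11,20],[26,10],[29,1],[40,10],[42,1],[44,20],[46,1],[47,0]]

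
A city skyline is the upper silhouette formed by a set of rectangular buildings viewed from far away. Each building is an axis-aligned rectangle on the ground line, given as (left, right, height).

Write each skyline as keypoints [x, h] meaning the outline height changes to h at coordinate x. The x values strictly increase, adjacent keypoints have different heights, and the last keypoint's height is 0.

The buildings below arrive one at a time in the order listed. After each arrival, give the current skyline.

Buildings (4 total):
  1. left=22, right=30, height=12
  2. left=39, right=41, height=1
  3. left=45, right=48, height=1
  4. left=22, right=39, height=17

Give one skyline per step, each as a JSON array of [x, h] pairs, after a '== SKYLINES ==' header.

== SKYLINES ==
[[22,12],[30,0]]
[[22,12],[30,0],[39,1],[41,0]]
[[22,12],[30,0],[39,1],[41,0],[45,1],[48,0]]
[[22,17],[39,1],[41,0],[45,1],[48,0]]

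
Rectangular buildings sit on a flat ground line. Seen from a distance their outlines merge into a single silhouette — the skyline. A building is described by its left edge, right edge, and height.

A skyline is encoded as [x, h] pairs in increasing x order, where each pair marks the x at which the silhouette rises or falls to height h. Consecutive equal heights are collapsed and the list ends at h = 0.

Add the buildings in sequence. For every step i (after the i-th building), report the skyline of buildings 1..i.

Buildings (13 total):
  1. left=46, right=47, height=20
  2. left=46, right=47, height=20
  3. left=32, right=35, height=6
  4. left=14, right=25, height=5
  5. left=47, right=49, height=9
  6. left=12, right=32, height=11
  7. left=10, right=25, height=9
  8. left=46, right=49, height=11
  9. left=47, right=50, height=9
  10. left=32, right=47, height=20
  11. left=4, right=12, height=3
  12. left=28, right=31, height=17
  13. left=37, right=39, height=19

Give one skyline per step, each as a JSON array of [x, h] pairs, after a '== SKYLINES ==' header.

== SKYLINES ==
[[46,20],[47,0]]
[[46,20],[47,0]]
[[32,6],[35,0],[46,20],[47,0]]
[[14,5],[25,0],[32,6],[35,0],[46,20],[47,0]]
[[14,5],[25,0],[32,6],[35,0],[46,20],[47,9],[49,0]]
[[12,11],[32,6],[35,0],[46,20],[47,9],[49,0]]
[[10,9],[12,11],[32,6],[35,0],[46,20],[47,9],[49,0]]
[[10,9],[12,11],[32,6],[35,0],[46,20],[47,11],[49,0]]
[[10,9],[12,11],[32,6],[35,0],[46,20],[47,11],[49,9],[50,0]]
[[10,9],[12,11],[32,20],[47,11],[49,9],[50,0]]
[[4,3],[10,9],[12,11],[32,20],[47,11],[49,9],[50,0]]
[[4,3],[10,9],[12,11],[28,17],[31,11],[32,20],[47,11],[49,9],[50,0]]
[[4,3],[10,9],[12,11],[28,17],[31,11],[32,20],[47,11],[49,9],[50,0]]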